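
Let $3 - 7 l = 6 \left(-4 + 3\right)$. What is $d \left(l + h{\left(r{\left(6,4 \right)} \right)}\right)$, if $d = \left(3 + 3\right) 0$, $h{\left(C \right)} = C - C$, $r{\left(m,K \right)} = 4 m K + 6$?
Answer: $0$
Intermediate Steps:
$r{\left(m,K \right)} = 6 + 4 K m$ ($r{\left(m,K \right)} = 4 K m + 6 = 6 + 4 K m$)
$l = \frac{9}{7}$ ($l = \frac{3}{7} - \frac{6 \left(-4 + 3\right)}{7} = \frac{3}{7} - \frac{6 \left(-1\right)}{7} = \frac{3}{7} - - \frac{6}{7} = \frac{3}{7} + \frac{6}{7} = \frac{9}{7} \approx 1.2857$)
$h{\left(C \right)} = 0$
$d = 0$ ($d = 6 \cdot 0 = 0$)
$d \left(l + h{\left(r{\left(6,4 \right)} \right)}\right) = 0 \left(\frac{9}{7} + 0\right) = 0 \cdot \frac{9}{7} = 0$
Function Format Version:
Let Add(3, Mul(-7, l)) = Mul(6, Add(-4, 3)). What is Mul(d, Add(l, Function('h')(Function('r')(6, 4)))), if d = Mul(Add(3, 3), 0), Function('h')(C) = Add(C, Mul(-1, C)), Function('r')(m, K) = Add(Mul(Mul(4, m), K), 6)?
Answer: 0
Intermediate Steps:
Function('r')(m, K) = Add(6, Mul(4, K, m)) (Function('r')(m, K) = Add(Mul(4, K, m), 6) = Add(6, Mul(4, K, m)))
l = Rational(9, 7) (l = Add(Rational(3, 7), Mul(Rational(-1, 7), Mul(6, Add(-4, 3)))) = Add(Rational(3, 7), Mul(Rational(-1, 7), Mul(6, -1))) = Add(Rational(3, 7), Mul(Rational(-1, 7), -6)) = Add(Rational(3, 7), Rational(6, 7)) = Rational(9, 7) ≈ 1.2857)
Function('h')(C) = 0
d = 0 (d = Mul(6, 0) = 0)
Mul(d, Add(l, Function('h')(Function('r')(6, 4)))) = Mul(0, Add(Rational(9, 7), 0)) = Mul(0, Rational(9, 7)) = 0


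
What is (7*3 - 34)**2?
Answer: 169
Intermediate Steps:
(7*3 - 34)**2 = (21 - 34)**2 = (-13)**2 = 169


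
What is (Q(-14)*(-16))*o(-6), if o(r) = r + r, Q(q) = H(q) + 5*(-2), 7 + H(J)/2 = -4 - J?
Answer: -768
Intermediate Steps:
H(J) = -22 - 2*J (H(J) = -14 + 2*(-4 - J) = -14 + (-8 - 2*J) = -22 - 2*J)
Q(q) = -32 - 2*q (Q(q) = (-22 - 2*q) + 5*(-2) = (-22 - 2*q) - 10 = -32 - 2*q)
o(r) = 2*r
(Q(-14)*(-16))*o(-6) = ((-32 - 2*(-14))*(-16))*(2*(-6)) = ((-32 + 28)*(-16))*(-12) = -4*(-16)*(-12) = 64*(-12) = -768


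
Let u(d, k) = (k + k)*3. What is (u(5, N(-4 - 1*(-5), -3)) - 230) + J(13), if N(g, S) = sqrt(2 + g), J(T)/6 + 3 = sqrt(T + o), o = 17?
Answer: -248 + 6*sqrt(3) + 6*sqrt(30) ≈ -204.74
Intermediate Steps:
J(T) = -18 + 6*sqrt(17 + T) (J(T) = -18 + 6*sqrt(T + 17) = -18 + 6*sqrt(17 + T))
u(d, k) = 6*k (u(d, k) = (2*k)*3 = 6*k)
(u(5, N(-4 - 1*(-5), -3)) - 230) + J(13) = (6*sqrt(2 + (-4 - 1*(-5))) - 230) + (-18 + 6*sqrt(17 + 13)) = (6*sqrt(2 + (-4 + 5)) - 230) + (-18 + 6*sqrt(30)) = (6*sqrt(2 + 1) - 230) + (-18 + 6*sqrt(30)) = (6*sqrt(3) - 230) + (-18 + 6*sqrt(30)) = (-230 + 6*sqrt(3)) + (-18 + 6*sqrt(30)) = -248 + 6*sqrt(3) + 6*sqrt(30)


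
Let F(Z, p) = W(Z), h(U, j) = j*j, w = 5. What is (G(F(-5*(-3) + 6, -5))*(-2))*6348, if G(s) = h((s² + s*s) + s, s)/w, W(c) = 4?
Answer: -203136/5 ≈ -40627.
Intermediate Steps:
h(U, j) = j²
F(Z, p) = 4
G(s) = s²/5
(G(F(-5*(-3) + 6, -5))*(-2))*6348 = (((⅕)*4²)*(-2))*6348 = (((⅕)*16)*(-2))*6348 = ((16/5)*(-2))*6348 = -32/5*6348 = -203136/5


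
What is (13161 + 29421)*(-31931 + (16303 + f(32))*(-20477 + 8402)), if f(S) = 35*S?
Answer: -8959876881792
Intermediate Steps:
(13161 + 29421)*(-31931 + (16303 + f(32))*(-20477 + 8402)) = (13161 + 29421)*(-31931 + (16303 + 35*32)*(-20477 + 8402)) = 42582*(-31931 + (16303 + 1120)*(-12075)) = 42582*(-31931 + 17423*(-12075)) = 42582*(-31931 - 210382725) = 42582*(-210414656) = -8959876881792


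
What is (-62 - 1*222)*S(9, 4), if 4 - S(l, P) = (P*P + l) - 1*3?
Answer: 5112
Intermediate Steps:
S(l, P) = 7 - l - P² (S(l, P) = 4 - ((P*P + l) - 1*3) = 4 - ((P² + l) - 3) = 4 - ((l + P²) - 3) = 4 - (-3 + l + P²) = 4 + (3 - l - P²) = 7 - l - P²)
(-62 - 1*222)*S(9, 4) = (-62 - 1*222)*(7 - 1*9 - 1*4²) = (-62 - 222)*(7 - 9 - 1*16) = -284*(7 - 9 - 16) = -284*(-18) = 5112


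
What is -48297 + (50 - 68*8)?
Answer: -48791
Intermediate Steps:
-48297 + (50 - 68*8) = -48297 + (50 - 544) = -48297 - 494 = -48791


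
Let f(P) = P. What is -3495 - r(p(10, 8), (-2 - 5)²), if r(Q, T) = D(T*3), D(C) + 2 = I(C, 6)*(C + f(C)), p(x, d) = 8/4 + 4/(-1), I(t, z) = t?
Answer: -46711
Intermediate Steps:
p(x, d) = -2 (p(x, d) = 8*(¼) + 4*(-1) = 2 - 4 = -2)
D(C) = -2 + 2*C² (D(C) = -2 + C*(C + C) = -2 + C*(2*C) = -2 + 2*C²)
r(Q, T) = -2 + 18*T² (r(Q, T) = -2 + 2*(T*3)² = -2 + 2*(3*T)² = -2 + 2*(9*T²) = -2 + 18*T²)
-3495 - r(p(10, 8), (-2 - 5)²) = -3495 - (-2 + 18*((-2 - 5)²)²) = -3495 - (-2 + 18*((-7)²)²) = -3495 - (-2 + 18*49²) = -3495 - (-2 + 18*2401) = -3495 - (-2 + 43218) = -3495 - 1*43216 = -3495 - 43216 = -46711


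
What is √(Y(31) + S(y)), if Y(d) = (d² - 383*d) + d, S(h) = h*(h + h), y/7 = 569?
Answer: √31717697 ≈ 5631.8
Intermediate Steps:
y = 3983 (y = 7*569 = 3983)
S(h) = 2*h² (S(h) = h*(2*h) = 2*h²)
Y(d) = d² - 382*d
√(Y(31) + S(y)) = √(31*(-382 + 31) + 2*3983²) = √(31*(-351) + 2*15864289) = √(-10881 + 31728578) = √31717697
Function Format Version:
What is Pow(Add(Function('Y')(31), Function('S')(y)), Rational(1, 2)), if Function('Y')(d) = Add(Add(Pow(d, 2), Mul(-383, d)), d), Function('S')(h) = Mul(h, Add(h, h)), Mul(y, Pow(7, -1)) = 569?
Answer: Pow(31717697, Rational(1, 2)) ≈ 5631.8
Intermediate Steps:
y = 3983 (y = Mul(7, 569) = 3983)
Function('S')(h) = Mul(2, Pow(h, 2)) (Function('S')(h) = Mul(h, Mul(2, h)) = Mul(2, Pow(h, 2)))
Function('Y')(d) = Add(Pow(d, 2), Mul(-382, d))
Pow(Add(Function('Y')(31), Function('S')(y)), Rational(1, 2)) = Pow(Add(Mul(31, Add(-382, 31)), Mul(2, Pow(3983, 2))), Rational(1, 2)) = Pow(Add(Mul(31, -351), Mul(2, 15864289)), Rational(1, 2)) = Pow(Add(-10881, 31728578), Rational(1, 2)) = Pow(31717697, Rational(1, 2))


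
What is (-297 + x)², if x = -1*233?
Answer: 280900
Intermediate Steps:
x = -233
(-297 + x)² = (-297 - 233)² = (-530)² = 280900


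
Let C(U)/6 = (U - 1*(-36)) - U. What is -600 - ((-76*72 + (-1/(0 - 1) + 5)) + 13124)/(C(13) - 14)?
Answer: -64429/101 ≈ -637.91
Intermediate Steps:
C(U) = 216 (C(U) = 6*((U - 1*(-36)) - U) = 6*((U + 36) - U) = 6*((36 + U) - U) = 6*36 = 216)
-600 - ((-76*72 + (-1/(0 - 1) + 5)) + 13124)/(C(13) - 14) = -600 - ((-76*72 + (-1/(0 - 1) + 5)) + 13124)/(216 - 14) = -600 - ((-5472 + (-1/(-1) + 5)) + 13124)/202 = -600 - ((-5472 + (-1*(-1) + 5)) + 13124)/202 = -600 - ((-5472 + (1 + 5)) + 13124)/202 = -600 - ((-5472 + 6) + 13124)/202 = -600 - (-5466 + 13124)/202 = -600 - 7658/202 = -600 - 1*3829/101 = -600 - 3829/101 = -64429/101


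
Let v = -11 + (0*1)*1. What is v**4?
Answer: 14641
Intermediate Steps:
v = -11 (v = -11 + 0*1 = -11 + 0 = -11)
v**4 = (-11)**4 = 14641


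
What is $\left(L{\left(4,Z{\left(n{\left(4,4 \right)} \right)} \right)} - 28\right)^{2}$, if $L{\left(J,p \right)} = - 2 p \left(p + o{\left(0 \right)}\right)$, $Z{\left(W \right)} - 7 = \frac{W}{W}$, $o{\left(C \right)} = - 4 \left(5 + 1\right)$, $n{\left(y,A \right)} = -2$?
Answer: $51984$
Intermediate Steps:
$o{\left(C \right)} = -24$ ($o{\left(C \right)} = \left(-4\right) 6 = -24$)
$Z{\left(W \right)} = 8$ ($Z{\left(W \right)} = 7 + \frac{W}{W} = 7 + 1 = 8$)
$L{\left(J,p \right)} = - 2 p \left(-24 + p\right)$ ($L{\left(J,p \right)} = - 2 p \left(p - 24\right) = - 2 p \left(-24 + p\right)$)
$\left(L{\left(4,Z{\left(n{\left(4,4 \right)} \right)} \right)} - 28\right)^{2} = \left(2 \cdot 8 \left(24 - 8\right) - 28\right)^{2} = \left(2 \cdot 8 \cdot 16 - 28\right)^{2} = \left(256 - 28\right)^{2} = 228^{2} = 51984$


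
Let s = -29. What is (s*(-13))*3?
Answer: 1131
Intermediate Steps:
(s*(-13))*3 = -29*(-13)*3 = 377*3 = 1131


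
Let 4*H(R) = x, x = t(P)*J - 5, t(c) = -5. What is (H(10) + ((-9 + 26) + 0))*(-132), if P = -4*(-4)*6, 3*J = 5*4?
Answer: -979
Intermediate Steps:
J = 20/3 (J = (5*4)/3 = (⅓)*20 = 20/3 ≈ 6.6667)
P = 96 (P = 16*6 = 96)
x = -115/3 (x = -5*20/3 - 5 = -100/3 - 5 = -115/3 ≈ -38.333)
H(R) = -115/12 (H(R) = (¼)*(-115/3) = -115/12)
(H(10) + ((-9 + 26) + 0))*(-132) = (-115/12 + ((-9 + 26) + 0))*(-132) = (-115/12 + (17 + 0))*(-132) = (-115/12 + 17)*(-132) = (89/12)*(-132) = -979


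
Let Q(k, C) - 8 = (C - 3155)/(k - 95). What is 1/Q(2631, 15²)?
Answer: 1268/8679 ≈ 0.14610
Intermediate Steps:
Q(k, C) = 8 + (-3155 + C)/(-95 + k) (Q(k, C) = 8 + (C - 3155)/(k - 95) = 8 + (-3155 + C)/(-95 + k))
1/Q(2631, 15²) = 1/((-3915 + 15² + 8*2631)/(-95 + 2631)) = 1/((-3915 + 225 + 21048)/2536) = 1/((1/2536)*17358) = 1/(8679/1268) = 1268/8679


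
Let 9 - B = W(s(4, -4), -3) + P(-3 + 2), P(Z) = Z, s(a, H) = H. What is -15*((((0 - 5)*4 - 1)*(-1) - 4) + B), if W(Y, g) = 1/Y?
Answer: -1635/4 ≈ -408.75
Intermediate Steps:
B = 41/4 (B = 9 - (1/(-4) + (-3 + 2)) = 9 - (-1/4 - 1) = 9 - 1*(-5/4) = 9 + 5/4 = 41/4 ≈ 10.250)
-15*((((0 - 5)*4 - 1)*(-1) - 4) + B) = -15*((((0 - 5)*4 - 1)*(-1) - 4) + 41/4) = -15*(((-5*4 - 1)*(-1) - 4) + 41/4) = -15*(((-20 - 1)*(-1) - 4) + 41/4) = -15*((-21*(-1) - 4) + 41/4) = -15*((21 - 4) + 41/4) = -15*(17 + 41/4) = -15*109/4 = -1635/4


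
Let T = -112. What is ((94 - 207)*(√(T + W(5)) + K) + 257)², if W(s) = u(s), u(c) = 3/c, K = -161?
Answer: 1694900167/5 - 833940*I*√2785 ≈ 3.3898e+8 - 4.401e+7*I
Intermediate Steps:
W(s) = 3/s
((94 - 207)*(√(T + W(5)) + K) + 257)² = ((94 - 207)*(√(-112 + 3/5) - 161) + 257)² = (-113*(√(-112 + 3*(⅕)) - 161) + 257)² = (-113*(√(-112 + ⅗) - 161) + 257)² = (-113*(√(-557/5) - 161) + 257)² = (-113*(I*√2785/5 - 161) + 257)² = (-113*(-161 + I*√2785/5) + 257)² = ((18193 - 113*I*√2785/5) + 257)² = (18450 - 113*I*√2785/5)²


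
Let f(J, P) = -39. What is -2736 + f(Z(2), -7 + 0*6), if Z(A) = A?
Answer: -2775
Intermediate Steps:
-2736 + f(Z(2), -7 + 0*6) = -2736 - 39 = -2775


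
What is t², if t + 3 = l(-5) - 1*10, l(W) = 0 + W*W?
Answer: 144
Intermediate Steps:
l(W) = W² (l(W) = 0 + W² = W²)
t = 12 (t = -3 + ((-5)² - 1*10) = -3 + (25 - 10) = -3 + 15 = 12)
t² = 12² = 144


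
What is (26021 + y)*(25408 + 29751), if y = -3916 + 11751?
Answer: 1867463104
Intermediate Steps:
y = 7835
(26021 + y)*(25408 + 29751) = (26021 + 7835)*(25408 + 29751) = 33856*55159 = 1867463104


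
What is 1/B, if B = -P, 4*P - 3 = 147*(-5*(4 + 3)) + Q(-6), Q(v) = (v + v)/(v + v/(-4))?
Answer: 6/7709 ≈ 0.00077831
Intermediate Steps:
Q(v) = 8/3 (Q(v) = (2*v)/(v + v*(-1/4)) = (2*v)/(v - v/4) = (2*v)/((3*v/4)) = (2*v)*(4/(3*v)) = 8/3)
P = -7709/6 (P = 3/4 + (147*(-5*(4 + 3)) + 8/3)/4 = 3/4 + (147*(-5*7) + 8/3)/4 = 3/4 + (147*(-35) + 8/3)/4 = 3/4 + (-5145 + 8/3)/4 = 3/4 + (1/4)*(-15427/3) = 3/4 - 15427/12 = -7709/6 ≈ -1284.8)
B = 7709/6 (B = -1*(-7709/6) = 7709/6 ≈ 1284.8)
1/B = 1/(7709/6) = 6/7709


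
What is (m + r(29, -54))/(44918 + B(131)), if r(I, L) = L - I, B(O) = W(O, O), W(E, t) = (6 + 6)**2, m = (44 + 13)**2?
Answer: 1583/22531 ≈ 0.070259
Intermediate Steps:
m = 3249 (m = 57**2 = 3249)
W(E, t) = 144 (W(E, t) = 12**2 = 144)
B(O) = 144
(m + r(29, -54))/(44918 + B(131)) = (3249 + (-54 - 1*29))/(44918 + 144) = (3249 + (-54 - 29))/45062 = (3249 - 83)*(1/45062) = 3166*(1/45062) = 1583/22531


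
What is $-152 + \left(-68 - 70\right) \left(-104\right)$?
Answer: $14200$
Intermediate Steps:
$-152 + \left(-68 - 70\right) \left(-104\right) = -152 - -14352 = -152 + 14352 = 14200$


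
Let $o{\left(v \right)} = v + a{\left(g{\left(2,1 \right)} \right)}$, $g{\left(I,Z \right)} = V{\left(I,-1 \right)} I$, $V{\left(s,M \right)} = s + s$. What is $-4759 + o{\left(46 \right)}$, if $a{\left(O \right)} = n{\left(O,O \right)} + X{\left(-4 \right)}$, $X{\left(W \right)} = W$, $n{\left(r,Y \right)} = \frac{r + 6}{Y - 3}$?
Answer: $- \frac{23571}{5} \approx -4714.2$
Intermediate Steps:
$V{\left(s,M \right)} = 2 s$
$n{\left(r,Y \right)} = \frac{6 + r}{-3 + Y}$
$g{\left(I,Z \right)} = 2 I^{2}$ ($g{\left(I,Z \right)} = 2 I I = 2 I^{2}$)
$a{\left(O \right)} = -4 + \frac{6 + O}{-3 + O}$ ($a{\left(O \right)} = \frac{6 + O}{-3 + O} - 4 = -4 + \frac{6 + O}{-3 + O}$)
$o{\left(v \right)} = - \frac{6}{5} + v$ ($o{\left(v \right)} = v + \frac{3 \left(6 - 2 \cdot 2^{2}\right)}{-3 + 2 \cdot 2^{2}} = v + \frac{3 \left(6 - 2 \cdot 4\right)}{-3 + 2 \cdot 4} = v + \frac{3 \left(6 - 8\right)}{-3 + 8} = v + \frac{3 \left(6 - 8\right)}{5} = v + 3 \cdot \frac{1}{5} \left(-2\right) = v - \frac{6}{5} = - \frac{6}{5} + v$)
$-4759 + o{\left(46 \right)} = -4759 + \left(- \frac{6}{5} + 46\right) = -4759 + \frac{224}{5} = - \frac{23571}{5}$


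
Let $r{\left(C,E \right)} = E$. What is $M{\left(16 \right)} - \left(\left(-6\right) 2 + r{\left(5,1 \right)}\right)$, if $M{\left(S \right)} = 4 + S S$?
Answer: $271$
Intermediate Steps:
$M{\left(S \right)} = 4 + S^{2}$
$M{\left(16 \right)} - \left(\left(-6\right) 2 + r{\left(5,1 \right)}\right) = \left(4 + 16^{2}\right) - \left(\left(-6\right) 2 + 1\right) = \left(4 + 256\right) - \left(-12 + 1\right) = 260 - -11 = 260 + 11 = 271$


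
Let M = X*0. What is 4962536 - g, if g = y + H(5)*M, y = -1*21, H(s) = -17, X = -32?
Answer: 4962557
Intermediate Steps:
y = -21
M = 0 (M = -32*0 = 0)
g = -21 (g = -21 - 17*0 = -21 + 0 = -21)
4962536 - g = 4962536 - 1*(-21) = 4962536 + 21 = 4962557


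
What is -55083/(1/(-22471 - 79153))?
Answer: 5597754792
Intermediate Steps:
-55083/(1/(-22471 - 79153)) = -55083/(1/(-101624)) = -55083/(-1/101624) = -55083*(-101624) = 5597754792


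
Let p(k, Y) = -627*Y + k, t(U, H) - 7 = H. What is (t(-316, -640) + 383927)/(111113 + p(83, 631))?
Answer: -4618/3427 ≈ -1.3475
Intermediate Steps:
t(U, H) = 7 + H
p(k, Y) = k - 627*Y
(t(-316, -640) + 383927)/(111113 + p(83, 631)) = ((7 - 640) + 383927)/(111113 + (83 - 627*631)) = (-633 + 383927)/(111113 + (83 - 395637)) = 383294/(111113 - 395554) = 383294/(-284441) = 383294*(-1/284441) = -4618/3427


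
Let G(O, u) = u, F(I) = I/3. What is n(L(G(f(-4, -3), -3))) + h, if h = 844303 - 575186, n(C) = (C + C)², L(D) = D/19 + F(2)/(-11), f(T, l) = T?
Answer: 105797772169/393129 ≈ 2.6912e+5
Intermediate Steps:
F(I) = I/3 (F(I) = I*(⅓) = I/3)
L(D) = -2/33 + D/19 (L(D) = D/19 + ((⅓)*2)/(-11) = D*(1/19) + (⅔)*(-1/11) = D/19 - 2/33 = -2/33 + D/19)
n(C) = 4*C² (n(C) = (2*C)² = 4*C²)
h = 269117
n(L(G(f(-4, -3), -3))) + h = 4*(-2/33 + (1/19)*(-3))² + 269117 = 4*(-2/33 - 3/19)² + 269117 = 4*(-137/627)² + 269117 = 4*(18769/393129) + 269117 = 75076/393129 + 269117 = 105797772169/393129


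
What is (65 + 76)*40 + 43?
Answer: 5683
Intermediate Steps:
(65 + 76)*40 + 43 = 141*40 + 43 = 5640 + 43 = 5683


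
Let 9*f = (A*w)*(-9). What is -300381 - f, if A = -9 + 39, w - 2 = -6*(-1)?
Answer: -300141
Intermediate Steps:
w = 8 (w = 2 - 6*(-1) = 2 + 6 = 8)
A = 30
f = -240 (f = ((30*8)*(-9))/9 = (240*(-9))/9 = (⅑)*(-2160) = -240)
-300381 - f = -300381 - 1*(-240) = -300381 + 240 = -300141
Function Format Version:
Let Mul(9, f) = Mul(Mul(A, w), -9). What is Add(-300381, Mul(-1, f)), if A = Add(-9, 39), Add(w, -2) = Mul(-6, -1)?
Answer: -300141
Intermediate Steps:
w = 8 (w = Add(2, Mul(-6, -1)) = Add(2, 6) = 8)
A = 30
f = -240 (f = Mul(Rational(1, 9), Mul(Mul(30, 8), -9)) = Mul(Rational(1, 9), Mul(240, -9)) = Mul(Rational(1, 9), -2160) = -240)
Add(-300381, Mul(-1, f)) = Add(-300381, Mul(-1, -240)) = Add(-300381, 240) = -300141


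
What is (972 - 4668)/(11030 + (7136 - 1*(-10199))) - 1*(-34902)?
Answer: 329997178/9455 ≈ 34902.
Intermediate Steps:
(972 - 4668)/(11030 + (7136 - 1*(-10199))) - 1*(-34902) = -3696/(11030 + (7136 + 10199)) + 34902 = -3696/(11030 + 17335) + 34902 = -3696/28365 + 34902 = -3696*1/28365 + 34902 = -1232/9455 + 34902 = 329997178/9455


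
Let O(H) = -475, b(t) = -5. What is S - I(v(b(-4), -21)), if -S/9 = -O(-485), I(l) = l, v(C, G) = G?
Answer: -4254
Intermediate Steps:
S = -4275 (S = -(-9)*(-475) = -9*475 = -4275)
S - I(v(b(-4), -21)) = -4275 - 1*(-21) = -4275 + 21 = -4254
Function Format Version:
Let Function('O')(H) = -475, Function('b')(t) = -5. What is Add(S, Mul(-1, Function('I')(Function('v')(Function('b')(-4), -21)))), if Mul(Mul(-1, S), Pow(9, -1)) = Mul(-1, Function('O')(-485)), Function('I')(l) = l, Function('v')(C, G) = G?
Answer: -4254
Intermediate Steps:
S = -4275 (S = Mul(-9, Mul(-1, -475)) = Mul(-9, 475) = -4275)
Add(S, Mul(-1, Function('I')(Function('v')(Function('b')(-4), -21)))) = Add(-4275, Mul(-1, -21)) = Add(-4275, 21) = -4254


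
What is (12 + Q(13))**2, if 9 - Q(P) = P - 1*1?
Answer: 81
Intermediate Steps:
Q(P) = 10 - P (Q(P) = 9 - (P - 1*1) = 9 - (P - 1) = 9 - (-1 + P) = 9 + (1 - P) = 10 - P)
(12 + Q(13))**2 = (12 + (10 - 1*13))**2 = (12 + (10 - 13))**2 = (12 - 3)**2 = 9**2 = 81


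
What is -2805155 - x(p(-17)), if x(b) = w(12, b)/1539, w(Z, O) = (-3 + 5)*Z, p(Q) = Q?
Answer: -1439044523/513 ≈ -2.8052e+6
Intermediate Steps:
w(Z, O) = 2*Z
x(b) = 8/513 (x(b) = (2*12)/1539 = 24*(1/1539) = 8/513)
-2805155 - x(p(-17)) = -2805155 - 1*8/513 = -2805155 - 8/513 = -1439044523/513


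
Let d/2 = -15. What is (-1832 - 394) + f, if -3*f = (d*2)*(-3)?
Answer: -2286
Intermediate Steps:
d = -30 (d = 2*(-15) = -30)
f = -60 (f = -(-30*2)*(-3)/3 = -(-20)*(-3) = -1/3*180 = -60)
(-1832 - 394) + f = (-1832 - 394) - 60 = -2226 - 60 = -2286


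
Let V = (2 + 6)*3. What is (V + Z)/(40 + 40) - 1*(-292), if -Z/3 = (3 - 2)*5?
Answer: 23369/80 ≈ 292.11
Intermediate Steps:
Z = -15 (Z = -3*(3 - 2)*5 = -3*5 = -15)
V = 24 (V = 8*3 = 24)
(V + Z)/(40 + 40) - 1*(-292) = (24 - 15)/(40 + 40) - 1*(-292) = 9/80 + 292 = 23369/80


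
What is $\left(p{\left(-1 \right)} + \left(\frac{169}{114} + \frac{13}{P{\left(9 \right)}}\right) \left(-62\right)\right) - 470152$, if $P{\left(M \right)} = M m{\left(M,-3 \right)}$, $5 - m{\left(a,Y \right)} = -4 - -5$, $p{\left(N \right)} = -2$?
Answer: $- \frac{160831759}{342} \approx -4.7027 \cdot 10^{5}$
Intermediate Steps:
$m{\left(a,Y \right)} = 4$ ($m{\left(a,Y \right)} = 5 - \left(-4 - -5\right) = 5 - \left(-4 + 5\right) = 5 - 1 = 4$)
$P{\left(M \right)} = 4 M$ ($P{\left(M \right)} = M 4 = 4 M$)
$\left(p{\left(-1 \right)} + \left(\frac{169}{114} + \frac{13}{P{\left(9 \right)}}\right) \left(-62\right)\right) - 470152 = \left(-2 + \left(\frac{169}{114} + \frac{13}{4 \cdot 9}\right) \left(-62\right)\right) - 470152 = \left(-2 + \left(169 \cdot \frac{1}{114} + \frac{13}{36}\right) \left(-62\right)\right) - 470152 = \left(-2 + \left(\frac{169}{114} + 13 \cdot \frac{1}{36}\right) \left(-62\right)\right) - 470152 = \left(-2 + \left(\frac{169}{114} + \frac{13}{36}\right) \left(-62\right)\right) - 470152 = \left(-2 + \frac{1261}{684} \left(-62\right)\right) - 470152 = \left(-2 - \frac{39091}{342}\right) - 470152 = - \frac{39775}{342} - 470152 = - \frac{160831759}{342}$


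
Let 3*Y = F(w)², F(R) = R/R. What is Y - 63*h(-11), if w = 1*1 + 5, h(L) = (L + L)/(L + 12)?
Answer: 4159/3 ≈ 1386.3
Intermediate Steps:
h(L) = 2*L/(12 + L) (h(L) = (2*L)/(12 + L) = 2*L/(12 + L))
w = 6 (w = 1 + 5 = 6)
F(R) = 1
Y = ⅓ (Y = (⅓)*1² = (⅓)*1 = ⅓ ≈ 0.33333)
Y - 63*h(-11) = ⅓ - 126*(-11)/(12 - 11) = ⅓ - 126*(-11)/1 = ⅓ - 126*(-11) = ⅓ - 63*(-22) = ⅓ + 1386 = 4159/3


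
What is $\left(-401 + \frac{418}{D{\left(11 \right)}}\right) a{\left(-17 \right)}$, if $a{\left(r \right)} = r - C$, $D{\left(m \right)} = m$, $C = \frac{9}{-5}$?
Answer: $\frac{27588}{5} \approx 5517.6$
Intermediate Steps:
$C = - \frac{9}{5}$ ($C = 9 \left(- \frac{1}{5}\right) = - \frac{9}{5} \approx -1.8$)
$a{\left(r \right)} = \frac{9}{5} + r$ ($a{\left(r \right)} = r - - \frac{9}{5} = r + \frac{9}{5} = \frac{9}{5} + r$)
$\left(-401 + \frac{418}{D{\left(11 \right)}}\right) a{\left(-17 \right)} = \left(-401 + \frac{418}{11}\right) \left(\frac{9}{5} - 17\right) = \left(-401 + 418 \cdot \frac{1}{11}\right) \left(- \frac{76}{5}\right) = \left(-401 + 38\right) \left(- \frac{76}{5}\right) = \left(-363\right) \left(- \frac{76}{5}\right) = \frac{27588}{5}$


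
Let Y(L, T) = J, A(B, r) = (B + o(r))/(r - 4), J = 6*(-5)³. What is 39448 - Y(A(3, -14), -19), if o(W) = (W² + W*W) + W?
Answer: 40198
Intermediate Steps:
o(W) = W + 2*W² (o(W) = (W² + W²) + W = 2*W² + W = W + 2*W²)
J = -750 (J = 6*(-125) = -750)
A(B, r) = (B + r*(1 + 2*r))/(-4 + r) (A(B, r) = (B + r*(1 + 2*r))/(r - 4) = (B + r*(1 + 2*r))/(-4 + r))
Y(L, T) = -750
39448 - Y(A(3, -14), -19) = 39448 - 1*(-750) = 39448 + 750 = 40198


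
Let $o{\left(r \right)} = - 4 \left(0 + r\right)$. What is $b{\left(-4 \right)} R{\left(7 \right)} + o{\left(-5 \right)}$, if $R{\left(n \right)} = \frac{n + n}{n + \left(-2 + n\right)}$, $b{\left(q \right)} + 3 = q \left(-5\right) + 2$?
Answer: $\frac{253}{6} \approx 42.167$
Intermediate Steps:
$o{\left(r \right)} = - 4 r$
$b{\left(q \right)} = -1 - 5 q$ ($b{\left(q \right)} = -3 + \left(q \left(-5\right) + 2\right) = -3 - \left(-2 + 5 q\right) = -1 - 5 q$)
$R{\left(n \right)} = \frac{2 n}{-2 + 2 n}$
$b{\left(-4 \right)} R{\left(7 \right)} + o{\left(-5 \right)} = \left(-1 - -20\right) \frac{7}{-1 + 7} - -20 = \left(-1 + 20\right) \frac{7}{6} + 20 = 19 \cdot 7 \cdot \frac{1}{6} + 20 = 19 \cdot \frac{7}{6} + 20 = \frac{133}{6} + 20 = \frac{253}{6}$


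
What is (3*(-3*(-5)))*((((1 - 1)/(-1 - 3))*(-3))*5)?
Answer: 0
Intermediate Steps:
(3*(-3*(-5)))*((((1 - 1)/(-1 - 3))*(-3))*5) = (3*15)*(((0/(-4))*(-3))*5) = 45*(((0*(-1/4))*(-3))*5) = 45*((0*(-3))*5) = 45*(0*5) = 45*0 = 0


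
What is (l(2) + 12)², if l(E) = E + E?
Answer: 256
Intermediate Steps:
l(E) = 2*E
(l(2) + 12)² = (2*2 + 12)² = (4 + 12)² = 16² = 256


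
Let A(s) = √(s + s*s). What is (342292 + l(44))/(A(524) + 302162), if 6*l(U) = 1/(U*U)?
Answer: 85815386570959/75754241118336 - 19880319365*√2751/530279687828352 ≈ 1.1308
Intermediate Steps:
l(U) = 1/(6*U²) (l(U) = (1/(U*U))/6 = 1/(6*U²))
A(s) = √(s + s²)
(342292 + l(44))/(A(524) + 302162) = (342292 + (⅙)/44²)/(√(524*(1 + 524)) + 302162) = (342292 + (⅙)*(1/1936))/(√(524*525) + 302162) = (342292 + 1/11616)/(√275100 + 302162) = 3976063873/(11616*(10*√2751 + 302162)) = 3976063873/(11616*(302162 + 10*√2751))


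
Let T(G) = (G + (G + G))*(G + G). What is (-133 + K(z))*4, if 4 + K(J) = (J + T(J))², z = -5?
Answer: 83552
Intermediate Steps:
T(G) = 6*G² (T(G) = (G + 2*G)*(2*G) = (3*G)*(2*G) = 6*G²)
K(J) = -4 + (J + 6*J²)²
(-133 + K(z))*4 = (-133 + (-4 + (-5)²*(1 + 6*(-5))²))*4 = (-133 + (-4 + 25*(1 - 30)²))*4 = (-133 + (-4 + 25*(-29)²))*4 = (-133 + (-4 + 25*841))*4 = (-133 + (-4 + 21025))*4 = (-133 + 21021)*4 = 20888*4 = 83552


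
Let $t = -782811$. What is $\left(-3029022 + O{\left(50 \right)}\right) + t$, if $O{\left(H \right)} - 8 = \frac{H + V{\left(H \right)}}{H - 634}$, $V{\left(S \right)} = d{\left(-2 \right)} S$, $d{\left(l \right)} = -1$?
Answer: $-3811825$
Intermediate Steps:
$V{\left(S \right)} = - S$
$O{\left(H \right)} = 8$ ($O{\left(H \right)} = 8 + \frac{H - H}{H - 634} = 8 + \frac{0}{-634 + H} = 8 + 0 = 8$)
$\left(-3029022 + O{\left(50 \right)}\right) + t = \left(-3029022 + 8\right) - 782811 = -3029014 - 782811 = -3811825$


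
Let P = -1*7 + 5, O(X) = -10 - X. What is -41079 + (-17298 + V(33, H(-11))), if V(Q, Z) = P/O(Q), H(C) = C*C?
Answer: -2510209/43 ≈ -58377.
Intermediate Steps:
P = -2 (P = -7 + 5 = -2)
H(C) = C**2
V(Q, Z) = -2/(-10 - Q)
-41079 + (-17298 + V(33, H(-11))) = -41079 + (-17298 + 2/(10 + 33)) = -41079 + (-17298 + 2/43) = -41079 - 743812/43 = -2510209/43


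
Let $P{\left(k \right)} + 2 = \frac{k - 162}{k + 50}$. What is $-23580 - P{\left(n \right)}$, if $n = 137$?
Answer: $- \frac{4409061}{187} \approx -23578.0$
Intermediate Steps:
$P{\left(k \right)} = -2 + \frac{-162 + k}{50 + k}$ ($P{\left(k \right)} = -2 + \frac{k - 162}{k + 50} = -2 + \frac{-162 + k}{50 + k}$)
$-23580 - P{\left(n \right)} = -23580 - \frac{-262 - 137}{50 + 137} = -23580 - \frac{-262 - 137}{187} = -23580 - \frac{1}{187} \left(-399\right) = -23580 - - \frac{399}{187} = -23580 + \frac{399}{187} = - \frac{4409061}{187}$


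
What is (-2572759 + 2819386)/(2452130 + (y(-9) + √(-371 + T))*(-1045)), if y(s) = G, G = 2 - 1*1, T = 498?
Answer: 40300249353/400511932670 + 17181681*√127/400511932670 ≈ 0.10111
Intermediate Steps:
G = 1 (G = 2 - 1 = 1)
y(s) = 1
(-2572759 + 2819386)/(2452130 + (y(-9) + √(-371 + T))*(-1045)) = (-2572759 + 2819386)/(2452130 + (1 + √(-371 + 498))*(-1045)) = 246627/(2452130 + (1 + √127)*(-1045)) = 246627/(2452130 + (-1045 - 1045*√127)) = 246627/(2451085 - 1045*√127)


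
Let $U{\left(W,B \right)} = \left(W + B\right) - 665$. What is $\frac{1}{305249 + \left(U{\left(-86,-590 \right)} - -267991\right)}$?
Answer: $\frac{1}{571899} \approx 1.7486 \cdot 10^{-6}$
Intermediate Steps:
$U{\left(W,B \right)} = -665 + B + W$ ($U{\left(W,B \right)} = \left(B + W\right) - 665 = -665 + B + W$)
$\frac{1}{305249 + \left(U{\left(-86,-590 \right)} - -267991\right)} = \frac{1}{305249 - -266650} = \frac{1}{305249 + \left(-1341 + 267991\right)} = \frac{1}{305249 + 266650} = \frac{1}{571899}$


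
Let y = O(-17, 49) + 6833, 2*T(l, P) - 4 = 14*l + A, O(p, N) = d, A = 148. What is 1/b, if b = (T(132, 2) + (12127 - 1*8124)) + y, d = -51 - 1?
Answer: 1/11784 ≈ 8.4861e-5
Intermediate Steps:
d = -52
O(p, N) = -52
T(l, P) = 76 + 7*l (T(l, P) = 2 + (14*l + 148)/2 = 2 + (148 + 14*l)/2 = 2 + (74 + 7*l) = 76 + 7*l)
y = 6781 (y = -52 + 6833 = 6781)
b = 11784 (b = ((76 + 7*132) + (12127 - 1*8124)) + 6781 = ((76 + 924) + (12127 - 8124)) + 6781 = (1000 + 4003) + 6781 = 5003 + 6781 = 11784)
1/b = 1/11784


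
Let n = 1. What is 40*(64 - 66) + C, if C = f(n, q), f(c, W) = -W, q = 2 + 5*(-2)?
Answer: -72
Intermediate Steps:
q = -8 (q = 2 - 10 = -8)
C = 8 (C = -1*(-8) = 8)
40*(64 - 66) + C = 40*(64 - 66) + 8 = 40*(-2) + 8 = -80 + 8 = -72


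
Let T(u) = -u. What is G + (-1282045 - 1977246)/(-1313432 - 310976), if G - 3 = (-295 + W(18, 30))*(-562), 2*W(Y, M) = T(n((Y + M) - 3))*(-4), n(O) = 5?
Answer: 260189561875/1624408 ≈ 1.6018e+5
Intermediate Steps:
W(Y, M) = 10 (W(Y, M) = (-1*5*(-4))/2 = (-5*(-4))/2 = (½)*20 = 10)
G = 160173 (G = 3 + (-295 + 10)*(-562) = 3 - 285*(-562) = 3 + 160170 = 160173)
G + (-1282045 - 1977246)/(-1313432 - 310976) = 160173 + (-1282045 - 1977246)/(-1313432 - 310976) = 160173 - 3259291/(-1624408) = 160173 - 3259291*(-1/1624408) = 160173 + 3259291/1624408 = 260189561875/1624408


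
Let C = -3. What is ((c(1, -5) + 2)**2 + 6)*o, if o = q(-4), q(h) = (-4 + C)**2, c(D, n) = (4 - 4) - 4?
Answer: 490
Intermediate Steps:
c(D, n) = -4 (c(D, n) = 0 - 4 = -4)
q(h) = 49 (q(h) = (-4 - 3)**2 = (-7)**2 = 49)
o = 49
((c(1, -5) + 2)**2 + 6)*o = ((-4 + 2)**2 + 6)*49 = ((-2)**2 + 6)*49 = (4 + 6)*49 = 10*49 = 490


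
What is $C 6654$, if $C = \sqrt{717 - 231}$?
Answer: $59886 \sqrt{6} \approx 1.4669 \cdot 10^{5}$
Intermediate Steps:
$C = 9 \sqrt{6}$ ($C = \sqrt{486} = 9 \sqrt{6} \approx 22.045$)
$C 6654 = 9 \sqrt{6} \cdot 6654 = 59886 \sqrt{6}$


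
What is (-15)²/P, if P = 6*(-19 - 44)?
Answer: -25/42 ≈ -0.59524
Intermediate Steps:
P = -378 (P = 6*(-63) = -378)
(-15)²/P = (-15)²/(-378) = 225*(-1/378) = -25/42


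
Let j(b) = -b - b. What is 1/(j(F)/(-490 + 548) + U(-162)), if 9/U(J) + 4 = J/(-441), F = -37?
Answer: -5162/6203 ≈ -0.83218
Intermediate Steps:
j(b) = -2*b
U(J) = 9/(-4 - J/441) (U(J) = 9/(-4 + J/(-441)) = 9/(-4 + J*(-1/441)) = 9/(-4 - J/441))
1/(j(F)/(-490 + 548) + U(-162)) = 1/((-2*(-37))/(-490 + 548) - 3969/(1764 - 162)) = 1/(74/58 - 3969/1602) = 1/((1/58)*74 - 3969*1/1602) = 1/(37/29 - 441/178) = 1/(-6203/5162) = -5162/6203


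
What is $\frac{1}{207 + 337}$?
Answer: $\frac{1}{544} \approx 0.0018382$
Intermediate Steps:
$\frac{1}{207 + 337} = \frac{1}{544}$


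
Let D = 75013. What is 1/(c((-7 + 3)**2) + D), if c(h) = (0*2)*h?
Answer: 1/75013 ≈ 1.3331e-5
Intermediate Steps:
c(h) = 0 (c(h) = 0*h = 0)
1/(c((-7 + 3)**2) + D) = 1/(0 + 75013) = 1/75013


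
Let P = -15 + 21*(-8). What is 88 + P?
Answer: -95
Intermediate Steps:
P = -183 (P = -15 - 168 = -183)
88 + P = 88 - 183 = -95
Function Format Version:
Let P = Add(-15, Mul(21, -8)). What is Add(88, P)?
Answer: -95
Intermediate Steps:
P = -183 (P = Add(-15, -168) = -183)
Add(88, P) = Add(88, -183) = -95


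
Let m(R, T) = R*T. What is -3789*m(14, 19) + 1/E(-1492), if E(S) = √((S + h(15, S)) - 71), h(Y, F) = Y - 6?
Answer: -1007874 - I*√1554/1554 ≈ -1.0079e+6 - 0.025367*I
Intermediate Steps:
h(Y, F) = -6 + Y
E(S) = √(-62 + S) (E(S) = √((S + (-6 + 15)) - 71) = √((S + 9) - 71) = √((9 + S) - 71) = √(-62 + S))
-3789*m(14, 19) + 1/E(-1492) = -53046*19 + 1/(√(-62 - 1492)) = -3789*266 + 1/(√(-1554)) = -1007874 + 1/(I*√1554) = -1007874 - I*√1554/1554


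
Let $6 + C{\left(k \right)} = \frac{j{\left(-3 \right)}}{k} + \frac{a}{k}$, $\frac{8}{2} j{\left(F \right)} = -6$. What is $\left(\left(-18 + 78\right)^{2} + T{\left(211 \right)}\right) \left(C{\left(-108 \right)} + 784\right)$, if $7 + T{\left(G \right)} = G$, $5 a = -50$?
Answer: $\frac{53278507}{18} \approx 2.9599 \cdot 10^{6}$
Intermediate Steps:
$a = -10$ ($a = \frac{1}{5} \left(-50\right) = -10$)
$j{\left(F \right)} = - \frac{3}{2}$ ($j{\left(F \right)} = \frac{1}{4} \left(-6\right) = - \frac{3}{2}$)
$T{\left(G \right)} = -7 + G$
$C{\left(k \right)} = -6 - \frac{23}{2 k}$
$\left(\left(-18 + 78\right)^{2} + T{\left(211 \right)}\right) \left(C{\left(-108 \right)} + 784\right) = \left(\left(-18 + 78\right)^{2} + \left(-7 + 211\right)\right) \left(\left(-6 - \frac{23}{2 \left(-108\right)}\right) + 784\right) = \left(60^{2} + 204\right) \left(\left(-6 - - \frac{23}{216}\right) + 784\right) = \left(3600 + 204\right) \left(\left(-6 + \frac{23}{216}\right) + 784\right) = 3804 \left(- \frac{1273}{216} + 784\right) = 3804 \cdot \frac{168071}{216} = \frac{53278507}{18}$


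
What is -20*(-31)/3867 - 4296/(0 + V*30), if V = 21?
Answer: -300408/45115 ≈ -6.6587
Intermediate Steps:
-20*(-31)/3867 - 4296/(0 + V*30) = -20*(-31)/3867 - 4296/(0 + 21*30) = 620*(1/3867) - 4296/(0 + 630) = 620/3867 - 4296/630 = 620/3867 - 4296*1/630 = 620/3867 - 716/105 = -300408/45115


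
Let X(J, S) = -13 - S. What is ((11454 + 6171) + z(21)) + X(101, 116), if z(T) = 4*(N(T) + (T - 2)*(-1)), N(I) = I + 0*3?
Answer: 17504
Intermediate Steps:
N(I) = I (N(I) = I + 0 = I)
z(T) = 8 (z(T) = 4*(T + (T - 2)*(-1)) = 4*(T + (-2 + T)*(-1)) = 4*(T + (2 - T)) = 4*2 = 8)
((11454 + 6171) + z(21)) + X(101, 116) = ((11454 + 6171) + 8) + (-13 - 1*116) = (17625 + 8) + (-13 - 116) = 17633 - 129 = 17504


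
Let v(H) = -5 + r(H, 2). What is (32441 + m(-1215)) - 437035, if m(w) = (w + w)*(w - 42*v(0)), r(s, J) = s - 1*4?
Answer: 1629316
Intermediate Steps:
r(s, J) = -4 + s (r(s, J) = s - 4 = -4 + s)
v(H) = -9 + H (v(H) = -5 + (-4 + H) = -9 + H)
m(w) = 2*w*(378 + w) (m(w) = (w + w)*(w - 42*(-9 + 0)) = (2*w)*(w - 42*(-9)) = (2*w)*(w + 378) = (2*w)*(378 + w) = 2*w*(378 + w))
(32441 + m(-1215)) - 437035 = (32441 + 2*(-1215)*(378 - 1215)) - 437035 = (32441 + 2*(-1215)*(-837)) - 437035 = (32441 + 2033910) - 437035 = 2066351 - 437035 = 1629316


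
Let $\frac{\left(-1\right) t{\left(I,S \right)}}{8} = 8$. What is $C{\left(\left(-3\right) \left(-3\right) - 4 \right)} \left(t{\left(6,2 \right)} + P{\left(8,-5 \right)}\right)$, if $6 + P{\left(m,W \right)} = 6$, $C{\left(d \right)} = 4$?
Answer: $-256$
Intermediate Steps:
$t{\left(I,S \right)} = -64$ ($t{\left(I,S \right)} = \left(-8\right) 8 = -64$)
$P{\left(m,W \right)} = 0$ ($P{\left(m,W \right)} = -6 + 6 = 0$)
$C{\left(\left(-3\right) \left(-3\right) - 4 \right)} \left(t{\left(6,2 \right)} + P{\left(8,-5 \right)}\right) = 4 \left(-64 + 0\right) = 4 \left(-64\right) = -256$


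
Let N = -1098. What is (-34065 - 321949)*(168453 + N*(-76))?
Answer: -89680282614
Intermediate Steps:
(-34065 - 321949)*(168453 + N*(-76)) = (-34065 - 321949)*(168453 - 1098*(-76)) = -356014*(168453 + 83448) = -356014*251901 = -89680282614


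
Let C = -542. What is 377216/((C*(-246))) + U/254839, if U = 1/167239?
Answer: 98027902852237/34649262870573 ≈ 2.8291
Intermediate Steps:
U = 1/167239 ≈ 5.9795e-6
377216/((C*(-246))) + U/254839 = 377216/((-542*(-246))) + (1/167239)/254839 = 377216/133332 + (1/167239)*(1/254839) = 377216*(1/133332) + 1/42619019521 = 94304/33333 + 1/42619019521 = 98027902852237/34649262870573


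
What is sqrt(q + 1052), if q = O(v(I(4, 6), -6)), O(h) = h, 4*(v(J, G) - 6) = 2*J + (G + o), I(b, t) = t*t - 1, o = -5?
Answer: sqrt(4291)/2 ≈ 32.753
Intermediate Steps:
I(b, t) = -1 + t**2 (I(b, t) = t**2 - 1 = -1 + t**2)
v(J, G) = 19/4 + J/2 + G/4 (v(J, G) = 6 + (2*J + (G - 5))/4 = 6 + (2*J + (-5 + G))/4 = 6 + (-5 + G + 2*J)/4 = 6 + (-5/4 + J/2 + G/4) = 19/4 + J/2 + G/4)
q = 83/4 (q = 19/4 + (-1 + 6**2)/2 + (1/4)*(-6) = 19/4 + (-1 + 36)/2 - 3/2 = 19/4 + (1/2)*35 - 3/2 = 19/4 + 35/2 - 3/2 = 83/4 ≈ 20.750)
sqrt(q + 1052) = sqrt(83/4 + 1052) = sqrt(4291/4) = sqrt(4291)/2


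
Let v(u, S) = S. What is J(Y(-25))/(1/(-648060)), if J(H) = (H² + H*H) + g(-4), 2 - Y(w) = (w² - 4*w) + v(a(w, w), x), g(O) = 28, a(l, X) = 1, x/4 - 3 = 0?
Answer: -700214572680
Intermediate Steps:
x = 12 (x = 12 + 4*0 = 12 + 0 = 12)
Y(w) = -10 - w² + 4*w (Y(w) = 2 - ((w² - 4*w) + 12) = 2 - (12 + w² - 4*w) = 2 + (-12 - w² + 4*w) = -10 - w² + 4*w)
J(H) = 28 + 2*H² (J(H) = (H² + H*H) + 28 = (H² + H²) + 28 = 2*H² + 28 = 28 + 2*H²)
J(Y(-25))/(1/(-648060)) = (28 + 2*(-10 - 1*(-25)² + 4*(-25))²)/(1/(-648060)) = (28 + 2*(-10 - 1*625 - 100)²)/(-1/648060) = (28 + 2*(-10 - 625 - 100)²)*(-648060) = (28 + 2*(-735)²)*(-648060) = (28 + 2*540225)*(-648060) = (28 + 1080450)*(-648060) = 1080478*(-648060) = -700214572680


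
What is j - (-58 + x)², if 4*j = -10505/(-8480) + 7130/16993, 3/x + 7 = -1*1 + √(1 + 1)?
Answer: -377625073348651/110784572032 - 5430*√2/961 ≈ -3416.6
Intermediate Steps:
x = 3/(-8 + √2) (x = 3/(-7 + (-1*1 + √(1 + 1))) = 3/(-7 + (-1 + √2)) = 3/(-8 + √2) ≈ -0.45553)
j = 47794773/115280512 (j = (-10505/(-8480) + 7130/16993)/4 = (-10505*(-1/8480) + 7130*(1/16993))/4 = (2101/1696 + 7130/16993)/4 = (¼)*(47794773/28820128) = 47794773/115280512 ≈ 0.41460)
j - (-58 + x)² = 47794773/115280512 - (-58 + (-12/31 - 3*√2/62))² = 47794773/115280512 - (-1810/31 - 3*√2/62)²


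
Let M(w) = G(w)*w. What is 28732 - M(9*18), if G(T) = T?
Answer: 2488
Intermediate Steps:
M(w) = w² (M(w) = w*w = w²)
28732 - M(9*18) = 28732 - (9*18)² = 28732 - 1*162² = 28732 - 1*26244 = 28732 - 26244 = 2488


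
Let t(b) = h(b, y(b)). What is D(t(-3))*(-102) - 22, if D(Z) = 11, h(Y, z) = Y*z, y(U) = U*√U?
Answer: -1144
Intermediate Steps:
y(U) = U^(3/2)
t(b) = b^(5/2) (t(b) = b*b^(3/2) = b^(5/2))
D(t(-3))*(-102) - 22 = 11*(-102) - 22 = -1122 - 22 = -1144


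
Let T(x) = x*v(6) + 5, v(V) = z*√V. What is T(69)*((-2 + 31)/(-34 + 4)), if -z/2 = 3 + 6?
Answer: -29/6 + 6003*√6/5 ≈ 2936.0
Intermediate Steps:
z = -18 (z = -2*(3 + 6) = -2*9 = -18)
v(V) = -18*√V
T(x) = 5 - 18*x*√6 (T(x) = x*(-18*√6) + 5 = -18*x*√6 + 5 = 5 - 18*x*√6)
T(69)*((-2 + 31)/(-34 + 4)) = (5 - 18*69*√6)*((-2 + 31)/(-34 + 4)) = (5 - 1242*√6)*(29/(-30)) = (5 - 1242*√6)*(29*(-1/30)) = (5 - 1242*√6)*(-29/30) = -29/6 + 6003*√6/5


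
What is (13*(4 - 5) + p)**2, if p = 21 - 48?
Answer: 1600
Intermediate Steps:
p = -27
(13*(4 - 5) + p)**2 = (13*(4 - 5) - 27)**2 = (13*(-1) - 27)**2 = (-13 - 27)**2 = (-40)**2 = 1600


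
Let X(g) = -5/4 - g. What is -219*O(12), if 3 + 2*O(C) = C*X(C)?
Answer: 17739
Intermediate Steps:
X(g) = -5/4 - g (X(g) = -5*1/4 - g = -5/4 - g)
O(C) = -3/2 + C*(-5/4 - C)/2 (O(C) = -3/2 + (C*(-5/4 - C))/2 = -3/2 + C*(-5/4 - C)/2)
-219*O(12) = -219*(-3/2 - 1/8*12*(5 + 4*12)) = -219*(-3/2 - 1/8*12*(5 + 48)) = -219*(-3/2 - 1/8*12*53) = -219*(-3/2 - 159/2) = -219*(-81) = 17739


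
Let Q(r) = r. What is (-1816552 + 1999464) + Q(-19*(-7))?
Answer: 183045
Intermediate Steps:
(-1816552 + 1999464) + Q(-19*(-7)) = (-1816552 + 1999464) - 19*(-7) = 182912 + 133 = 183045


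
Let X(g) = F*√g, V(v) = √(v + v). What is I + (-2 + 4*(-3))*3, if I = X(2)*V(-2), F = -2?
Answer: -42 - 4*I*√2 ≈ -42.0 - 5.6569*I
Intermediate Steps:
V(v) = √2*√v (V(v) = √(2*v) = √2*√v)
X(g) = -2*√g
I = -4*I*√2 (I = (-2*√2)*(√2*√(-2)) = (-2*√2)*(√2*(I*√2)) = (-2*√2)*(2*I) = -4*I*√2 ≈ -5.6569*I)
I + (-2 + 4*(-3))*3 = -4*I*√2 + (-2 + 4*(-3))*3 = -4*I*√2 + (-2 - 12)*3 = -4*I*√2 - 14*3 = -4*I*√2 - 42 = -42 - 4*I*√2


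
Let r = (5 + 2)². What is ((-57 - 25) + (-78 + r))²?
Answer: 12321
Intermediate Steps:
r = 49 (r = 7² = 49)
((-57 - 25) + (-78 + r))² = ((-57 - 25) + (-78 + 49))² = (-82 - 29)² = (-111)² = 12321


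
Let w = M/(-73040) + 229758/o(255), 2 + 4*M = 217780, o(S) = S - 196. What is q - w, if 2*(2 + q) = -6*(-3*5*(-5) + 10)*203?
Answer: -43611082039/783520 ≈ -55660.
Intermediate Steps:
o(S) = -196 + S
M = 108889/2 (M = -½ + (¼)*217780 = -½ + 54445 = 108889/2 ≈ 54445.)
w = 3050602199/783520 (w = (108889/2)/(-73040) + 229758/(-196 + 255) = (108889/2)*(-1/73040) + 229758/59 = -9899/13280 + 229758*(1/59) = -9899/13280 + 229758/59 = 3050602199/783520 ≈ 3893.5)
q = -51767 (q = -2 + (-6*(-3*5*(-5) + 10)*203)/2 = -2 + (-6*(-15*(-5) + 10)*203)/2 = -2 + (-6*(75 + 10)*203)/2 = -2 + (-6*85*203)/2 = -2 + (-510*203)/2 = -2 + (½)*(-103530) = -2 - 51765 = -51767)
q - w = -51767 - 1*3050602199/783520 = -51767 - 3050602199/783520 = -43611082039/783520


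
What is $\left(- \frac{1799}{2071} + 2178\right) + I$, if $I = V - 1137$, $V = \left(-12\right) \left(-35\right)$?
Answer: $\frac{3023932}{2071} \approx 1460.1$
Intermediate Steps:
$V = 420$
$I = -717$ ($I = 420 - 1137 = -717$)
$\left(- \frac{1799}{2071} + 2178\right) + I = \left(- \frac{1799}{2071} + 2178\right) - 717 = \frac{4508839}{2071} - 717 = \frac{3023932}{2071}$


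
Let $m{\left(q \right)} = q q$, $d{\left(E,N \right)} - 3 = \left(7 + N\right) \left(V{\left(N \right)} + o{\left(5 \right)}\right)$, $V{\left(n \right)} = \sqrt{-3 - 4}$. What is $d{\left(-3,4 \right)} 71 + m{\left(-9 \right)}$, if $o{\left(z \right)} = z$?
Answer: $4199 + 781 i \sqrt{7} \approx 4199.0 + 2066.3 i$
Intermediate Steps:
$V{\left(n \right)} = i \sqrt{7}$ ($V{\left(n \right)} = \sqrt{-7} = i \sqrt{7}$)
$d{\left(E,N \right)} = 3 + \left(5 + i \sqrt{7}\right) \left(7 + N\right)$ ($d{\left(E,N \right)} = 3 + \left(7 + N\right) \left(i \sqrt{7} + 5\right) = 3 + \left(7 + N\right) \left(5 + i \sqrt{7}\right) = 3 + \left(5 + i \sqrt{7}\right) \left(7 + N\right)$)
$m{\left(q \right)} = q^{2}$
$d{\left(-3,4 \right)} 71 + m{\left(-9 \right)} = \left(38 + 5 \cdot 4 + 7 i \sqrt{7} + i 4 \sqrt{7}\right) 71 + \left(-9\right)^{2} = \left(38 + 20 + 7 i \sqrt{7} + 4 i \sqrt{7}\right) 71 + 81 = \left(58 + 11 i \sqrt{7}\right) 71 + 81 = \left(4118 + 781 i \sqrt{7}\right) + 81 = 4199 + 781 i \sqrt{7}$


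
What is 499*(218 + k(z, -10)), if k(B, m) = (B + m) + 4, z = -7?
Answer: 102295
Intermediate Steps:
k(B, m) = 4 + B + m
499*(218 + k(z, -10)) = 499*(218 + (4 - 7 - 10)) = 499*(218 - 13) = 499*205 = 102295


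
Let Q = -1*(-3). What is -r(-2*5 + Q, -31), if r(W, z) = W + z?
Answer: 38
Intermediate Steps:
Q = 3
-r(-2*5 + Q, -31) = -((-2*5 + 3) - 31) = -((-10 + 3) - 31) = -(-7 - 31) = -1*(-38) = 38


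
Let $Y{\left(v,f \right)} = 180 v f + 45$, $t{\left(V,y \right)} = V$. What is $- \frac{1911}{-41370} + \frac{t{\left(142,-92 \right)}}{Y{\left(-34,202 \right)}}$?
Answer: $\frac{22442801}{487060830} \approx 0.046078$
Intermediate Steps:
$Y{\left(v,f \right)} = 45 + 180 f v$ ($Y{\left(v,f \right)} = 180 f v + 45 = 45 + 180 f v$)
$- \frac{1911}{-41370} + \frac{t{\left(142,-92 \right)}}{Y{\left(-34,202 \right)}} = - \frac{1911}{-41370} + \frac{142}{45 + 180 \cdot 202 \left(-34\right)} = \left(-1911\right) \left(- \frac{1}{41370}\right) + \frac{142}{45 - 1236240} = \frac{91}{1970} + \frac{142}{-1236195} = \frac{91}{1970} + 142 \left(- \frac{1}{1236195}\right) = \frac{91}{1970} - \frac{142}{1236195} = \frac{22442801}{487060830}$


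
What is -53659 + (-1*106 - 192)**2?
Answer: 35145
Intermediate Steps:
-53659 + (-1*106 - 192)**2 = -53659 + (-106 - 192)**2 = -53659 + (-298)**2 = -53659 + 88804 = 35145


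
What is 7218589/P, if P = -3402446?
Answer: -195097/91958 ≈ -2.1216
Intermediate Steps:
7218589/P = 7218589/(-3402446) = 7218589*(-1/3402446) = -195097/91958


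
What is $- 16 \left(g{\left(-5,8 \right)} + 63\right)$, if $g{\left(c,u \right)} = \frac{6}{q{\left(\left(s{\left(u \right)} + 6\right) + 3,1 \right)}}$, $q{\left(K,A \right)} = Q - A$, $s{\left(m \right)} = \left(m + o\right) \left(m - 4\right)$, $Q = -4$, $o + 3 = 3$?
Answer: $- \frac{4944}{5} \approx -988.8$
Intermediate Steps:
$o = 0$ ($o = -3 + 3 = 0$)
$s{\left(m \right)} = m \left(-4 + m\right)$ ($s{\left(m \right)} = \left(m + 0\right) \left(m - 4\right) = m \left(-4 + m\right)$)
$q{\left(K,A \right)} = -4 - A$
$g{\left(c,u \right)} = - \frac{6}{5}$ ($g{\left(c,u \right)} = \frac{6}{-4 - 1} = \frac{6}{-5} = 6 \left(- \frac{1}{5}\right) = - \frac{6}{5}$)
$- 16 \left(g{\left(-5,8 \right)} + 63\right) = - 16 \left(- \frac{6}{5} + 63\right) = \left(-16\right) \frac{309}{5} = - \frac{4944}{5}$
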